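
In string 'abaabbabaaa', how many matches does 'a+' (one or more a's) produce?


Pattern 'a+' matches one or more consecutive a's.
String: 'abaabbabaaa'
Scanning for runs of a:
  Match 1: 'a' (length 1)
  Match 2: 'aa' (length 2)
  Match 3: 'a' (length 1)
  Match 4: 'aaa' (length 3)
Total matches: 4

4


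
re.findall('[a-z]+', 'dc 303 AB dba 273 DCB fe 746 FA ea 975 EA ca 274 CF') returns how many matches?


Pattern '[a-z]+' finds one or more lowercase letters.
Text: 'dc 303 AB dba 273 DCB fe 746 FA ea 975 EA ca 274 CF'
Scanning for matches:
  Match 1: 'dc'
  Match 2: 'dba'
  Match 3: 'fe'
  Match 4: 'ea'
  Match 5: 'ca'
Total matches: 5

5


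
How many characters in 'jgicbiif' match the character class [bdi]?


Character class [bdi] matches any of: {b, d, i}
Scanning string 'jgicbiif' character by character:
  pos 0: 'j' -> no
  pos 1: 'g' -> no
  pos 2: 'i' -> MATCH
  pos 3: 'c' -> no
  pos 4: 'b' -> MATCH
  pos 5: 'i' -> MATCH
  pos 6: 'i' -> MATCH
  pos 7: 'f' -> no
Total matches: 4

4


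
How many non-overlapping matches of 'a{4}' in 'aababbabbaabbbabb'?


Pattern 'a{4}' matches exactly 4 consecutive a's (greedy, non-overlapping).
String: 'aababbabbaabbbabb'
Scanning for runs of a's:
  Run at pos 0: 'aa' (length 2) -> 0 match(es)
  Run at pos 3: 'a' (length 1) -> 0 match(es)
  Run at pos 6: 'a' (length 1) -> 0 match(es)
  Run at pos 9: 'aa' (length 2) -> 0 match(es)
  Run at pos 14: 'a' (length 1) -> 0 match(es)
Matches found: []
Total: 0

0


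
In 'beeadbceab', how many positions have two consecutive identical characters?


Looking for consecutive identical characters in 'beeadbceab':
  pos 0-1: 'b' vs 'e' -> different
  pos 1-2: 'e' vs 'e' -> MATCH ('ee')
  pos 2-3: 'e' vs 'a' -> different
  pos 3-4: 'a' vs 'd' -> different
  pos 4-5: 'd' vs 'b' -> different
  pos 5-6: 'b' vs 'c' -> different
  pos 6-7: 'c' vs 'e' -> different
  pos 7-8: 'e' vs 'a' -> different
  pos 8-9: 'a' vs 'b' -> different
Consecutive identical pairs: ['ee']
Count: 1

1


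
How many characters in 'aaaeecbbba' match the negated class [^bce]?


Negated class [^bce] matches any char NOT in {b, c, e}
Scanning 'aaaeecbbba':
  pos 0: 'a' -> MATCH
  pos 1: 'a' -> MATCH
  pos 2: 'a' -> MATCH
  pos 3: 'e' -> no (excluded)
  pos 4: 'e' -> no (excluded)
  pos 5: 'c' -> no (excluded)
  pos 6: 'b' -> no (excluded)
  pos 7: 'b' -> no (excluded)
  pos 8: 'b' -> no (excluded)
  pos 9: 'a' -> MATCH
Total matches: 4

4


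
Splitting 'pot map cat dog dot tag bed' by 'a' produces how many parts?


Splitting by 'a' breaks the string at each occurrence of the separator.
Text: 'pot map cat dog dot tag bed'
Parts after split:
  Part 1: 'pot m'
  Part 2: 'p c'
  Part 3: 't dog dot t'
  Part 4: 'g bed'
Total parts: 4

4


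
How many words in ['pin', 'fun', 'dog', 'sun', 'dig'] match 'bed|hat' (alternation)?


Alternation 'bed|hat' matches either 'bed' or 'hat'.
Checking each word:
  'pin' -> no
  'fun' -> no
  'dog' -> no
  'sun' -> no
  'dig' -> no
Matches: []
Count: 0

0


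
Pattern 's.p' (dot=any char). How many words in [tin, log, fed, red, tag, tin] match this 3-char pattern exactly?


Pattern 's.p' means: starts with 's', any single char, ends with 'p'.
Checking each word (must be exactly 3 chars):
  'tin' (len=3): no
  'log' (len=3): no
  'fed' (len=3): no
  'red' (len=3): no
  'tag' (len=3): no
  'tin' (len=3): no
Matching words: []
Total: 0

0


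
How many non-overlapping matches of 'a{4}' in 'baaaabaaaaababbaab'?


Pattern 'a{4}' matches exactly 4 consecutive a's (greedy, non-overlapping).
String: 'baaaabaaaaababbaab'
Scanning for runs of a's:
  Run at pos 1: 'aaaa' (length 4) -> 1 match(es)
  Run at pos 6: 'aaaaa' (length 5) -> 1 match(es)
  Run at pos 12: 'a' (length 1) -> 0 match(es)
  Run at pos 15: 'aa' (length 2) -> 0 match(es)
Matches found: ['aaaa', 'aaaa']
Total: 2

2


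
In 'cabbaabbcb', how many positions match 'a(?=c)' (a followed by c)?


Lookahead 'a(?=c)' matches 'a' only when followed by 'c'.
String: 'cabbaabbcb'
Checking each position where char is 'a':
  pos 1: 'a' -> no (next='b')
  pos 4: 'a' -> no (next='a')
  pos 5: 'a' -> no (next='b')
Matching positions: []
Count: 0

0


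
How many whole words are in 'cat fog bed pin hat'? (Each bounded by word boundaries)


Word boundaries (\b) mark the start/end of each word.
Text: 'cat fog bed pin hat'
Splitting by whitespace:
  Word 1: 'cat'
  Word 2: 'fog'
  Word 3: 'bed'
  Word 4: 'pin'
  Word 5: 'hat'
Total whole words: 5

5


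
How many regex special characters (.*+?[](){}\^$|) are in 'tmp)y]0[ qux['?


Regex special characters are: . * + ? [ ] ( ) { } \ ^ $ |
Scanning 'tmp)y]0[ qux[':
  pos 3: ')' -> SPECIAL
  pos 5: ']' -> SPECIAL
  pos 7: '[' -> SPECIAL
  pos 12: '[' -> SPECIAL
Special chars found: [')', ']', '[', '[']
Total: 4

4


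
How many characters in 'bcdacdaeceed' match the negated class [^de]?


Negated class [^de] matches any char NOT in {d, e}
Scanning 'bcdacdaeceed':
  pos 0: 'b' -> MATCH
  pos 1: 'c' -> MATCH
  pos 2: 'd' -> no (excluded)
  pos 3: 'a' -> MATCH
  pos 4: 'c' -> MATCH
  pos 5: 'd' -> no (excluded)
  pos 6: 'a' -> MATCH
  pos 7: 'e' -> no (excluded)
  pos 8: 'c' -> MATCH
  pos 9: 'e' -> no (excluded)
  pos 10: 'e' -> no (excluded)
  pos 11: 'd' -> no (excluded)
Total matches: 6

6


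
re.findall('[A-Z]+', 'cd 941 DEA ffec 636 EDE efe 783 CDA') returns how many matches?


Pattern '[A-Z]+' finds one or more uppercase letters.
Text: 'cd 941 DEA ffec 636 EDE efe 783 CDA'
Scanning for matches:
  Match 1: 'DEA'
  Match 2: 'EDE'
  Match 3: 'CDA'
Total matches: 3

3


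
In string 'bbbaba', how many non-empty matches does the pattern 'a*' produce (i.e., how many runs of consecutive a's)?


Pattern 'a*' matches zero or more a's. We want non-empty runs of consecutive a's.
String: 'bbbaba'
Walking through the string to find runs of a's:
  Run 1: positions 3-3 -> 'a'
  Run 2: positions 5-5 -> 'a'
Non-empty runs found: ['a', 'a']
Count: 2

2


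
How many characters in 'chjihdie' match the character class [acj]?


Character class [acj] matches any of: {a, c, j}
Scanning string 'chjihdie' character by character:
  pos 0: 'c' -> MATCH
  pos 1: 'h' -> no
  pos 2: 'j' -> MATCH
  pos 3: 'i' -> no
  pos 4: 'h' -> no
  pos 5: 'd' -> no
  pos 6: 'i' -> no
  pos 7: 'e' -> no
Total matches: 2

2


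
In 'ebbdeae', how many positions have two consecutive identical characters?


Looking for consecutive identical characters in 'ebbdeae':
  pos 0-1: 'e' vs 'b' -> different
  pos 1-2: 'b' vs 'b' -> MATCH ('bb')
  pos 2-3: 'b' vs 'd' -> different
  pos 3-4: 'd' vs 'e' -> different
  pos 4-5: 'e' vs 'a' -> different
  pos 5-6: 'a' vs 'e' -> different
Consecutive identical pairs: ['bb']
Count: 1

1


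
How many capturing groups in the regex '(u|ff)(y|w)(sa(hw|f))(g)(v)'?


To count capturing groups, count each '(' that starts a group.
Pattern: '(u|ff)(y|w)(sa(hw|f))(g)(v)'
Walking through the pattern:
  Position 0: '(' -> group #1
  Position 6: '(' -> group #2
  Position 11: '(' -> group #3
  Position 14: '(' -> group #4
  Position 21: '(' -> group #5
  Position 24: '(' -> group #6
Total capturing groups: 6

6


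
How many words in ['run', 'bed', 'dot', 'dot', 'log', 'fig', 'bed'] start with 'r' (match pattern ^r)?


Pattern ^r anchors to start of word. Check which words begin with 'r':
  'run' -> MATCH (starts with 'r')
  'bed' -> no
  'dot' -> no
  'dot' -> no
  'log' -> no
  'fig' -> no
  'bed' -> no
Matching words: ['run']
Count: 1

1


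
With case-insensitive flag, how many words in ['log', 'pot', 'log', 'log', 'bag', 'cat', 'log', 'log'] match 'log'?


Case-insensitive matching: compare each word's lowercase form to 'log'.
  'log' -> lower='log' -> MATCH
  'pot' -> lower='pot' -> no
  'log' -> lower='log' -> MATCH
  'log' -> lower='log' -> MATCH
  'bag' -> lower='bag' -> no
  'cat' -> lower='cat' -> no
  'log' -> lower='log' -> MATCH
  'log' -> lower='log' -> MATCH
Matches: ['log', 'log', 'log', 'log', 'log']
Count: 5

5


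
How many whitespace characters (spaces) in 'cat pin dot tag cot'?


\s matches whitespace characters (spaces, tabs, etc.).
Text: 'cat pin dot tag cot'
This text has 5 words separated by spaces.
Number of spaces = number of words - 1 = 5 - 1 = 4

4


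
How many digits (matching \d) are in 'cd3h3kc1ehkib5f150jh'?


\d matches any digit 0-9.
Scanning 'cd3h3kc1ehkib5f150jh':
  pos 2: '3' -> DIGIT
  pos 4: '3' -> DIGIT
  pos 7: '1' -> DIGIT
  pos 13: '5' -> DIGIT
  pos 15: '1' -> DIGIT
  pos 16: '5' -> DIGIT
  pos 17: '0' -> DIGIT
Digits found: ['3', '3', '1', '5', '1', '5', '0']
Total: 7

7


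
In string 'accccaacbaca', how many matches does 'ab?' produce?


Pattern 'ab?' matches 'a' optionally followed by 'b'.
String: 'accccaacbaca'
Scanning left to right for 'a' then checking next char:
  Match 1: 'a' (a not followed by b)
  Match 2: 'a' (a not followed by b)
  Match 3: 'a' (a not followed by b)
  Match 4: 'a' (a not followed by b)
  Match 5: 'a' (a not followed by b)
Total matches: 5

5


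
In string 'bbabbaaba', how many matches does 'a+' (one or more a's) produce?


Pattern 'a+' matches one or more consecutive a's.
String: 'bbabbaaba'
Scanning for runs of a:
  Match 1: 'a' (length 1)
  Match 2: 'aa' (length 2)
  Match 3: 'a' (length 1)
Total matches: 3

3


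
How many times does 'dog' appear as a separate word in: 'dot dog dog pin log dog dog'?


Scanning each word for exact match 'dog':
  Word 1: 'dot' -> no
  Word 2: 'dog' -> MATCH
  Word 3: 'dog' -> MATCH
  Word 4: 'pin' -> no
  Word 5: 'log' -> no
  Word 6: 'dog' -> MATCH
  Word 7: 'dog' -> MATCH
Total matches: 4

4


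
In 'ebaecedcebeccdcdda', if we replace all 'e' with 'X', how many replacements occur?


re.sub('e', 'X', text) replaces every occurrence of 'e' with 'X'.
Text: 'ebaecedcebeccdcdda'
Scanning for 'e':
  pos 0: 'e' -> replacement #1
  pos 3: 'e' -> replacement #2
  pos 5: 'e' -> replacement #3
  pos 8: 'e' -> replacement #4
  pos 10: 'e' -> replacement #5
Total replacements: 5

5


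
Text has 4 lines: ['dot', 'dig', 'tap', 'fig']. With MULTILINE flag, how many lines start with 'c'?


With MULTILINE flag, ^ matches the start of each line.
Lines: ['dot', 'dig', 'tap', 'fig']
Checking which lines start with 'c':
  Line 1: 'dot' -> no
  Line 2: 'dig' -> no
  Line 3: 'tap' -> no
  Line 4: 'fig' -> no
Matching lines: []
Count: 0

0


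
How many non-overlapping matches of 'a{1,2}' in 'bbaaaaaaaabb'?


Pattern 'a{1,2}' matches between 1 and 2 consecutive a's (greedy).
String: 'bbaaaaaaaabb'
Finding runs of a's and applying greedy matching:
  Run at pos 2: 'aaaaaaaa' (length 8)
Matches: ['aa', 'aa', 'aa', 'aa']
Count: 4

4


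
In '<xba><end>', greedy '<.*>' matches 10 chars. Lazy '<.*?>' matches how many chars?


Greedy '<.*>' tries to match as MUCH as possible.
Lazy '<.*?>' tries to match as LITTLE as possible.

String: '<xba><end>'
Greedy '<.*>' starts at first '<' and extends to the LAST '>': '<xba><end>' (10 chars)
Lazy '<.*?>' starts at first '<' and stops at the FIRST '>': '<xba>' (5 chars)

5


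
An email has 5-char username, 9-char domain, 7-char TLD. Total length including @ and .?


An email address has format: username@domain.tld
Username length: 5
'@' character: 1
Domain length: 9
'.' character: 1
TLD length: 7
Total = 5 + 1 + 9 + 1 + 7 = 23

23


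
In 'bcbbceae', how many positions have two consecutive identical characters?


Looking for consecutive identical characters in 'bcbbceae':
  pos 0-1: 'b' vs 'c' -> different
  pos 1-2: 'c' vs 'b' -> different
  pos 2-3: 'b' vs 'b' -> MATCH ('bb')
  pos 3-4: 'b' vs 'c' -> different
  pos 4-5: 'c' vs 'e' -> different
  pos 5-6: 'e' vs 'a' -> different
  pos 6-7: 'a' vs 'e' -> different
Consecutive identical pairs: ['bb']
Count: 1

1


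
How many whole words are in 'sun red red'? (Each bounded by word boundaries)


Word boundaries (\b) mark the start/end of each word.
Text: 'sun red red'
Splitting by whitespace:
  Word 1: 'sun'
  Word 2: 'red'
  Word 3: 'red'
Total whole words: 3

3


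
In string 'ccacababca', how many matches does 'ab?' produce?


Pattern 'ab?' matches 'a' optionally followed by 'b'.
String: 'ccacababca'
Scanning left to right for 'a' then checking next char:
  Match 1: 'a' (a not followed by b)
  Match 2: 'ab' (a followed by b)
  Match 3: 'ab' (a followed by b)
  Match 4: 'a' (a not followed by b)
Total matches: 4

4


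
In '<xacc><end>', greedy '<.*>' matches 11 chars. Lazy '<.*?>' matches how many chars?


Greedy '<.*>' tries to match as MUCH as possible.
Lazy '<.*?>' tries to match as LITTLE as possible.

String: '<xacc><end>'
Greedy '<.*>' starts at first '<' and extends to the LAST '>': '<xacc><end>' (11 chars)
Lazy '<.*?>' starts at first '<' and stops at the FIRST '>': '<xacc>' (6 chars)

6


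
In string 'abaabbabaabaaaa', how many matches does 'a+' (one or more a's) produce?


Pattern 'a+' matches one or more consecutive a's.
String: 'abaabbabaabaaaa'
Scanning for runs of a:
  Match 1: 'a' (length 1)
  Match 2: 'aa' (length 2)
  Match 3: 'a' (length 1)
  Match 4: 'aa' (length 2)
  Match 5: 'aaaa' (length 4)
Total matches: 5

5


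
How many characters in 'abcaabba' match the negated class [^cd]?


Negated class [^cd] matches any char NOT in {c, d}
Scanning 'abcaabba':
  pos 0: 'a' -> MATCH
  pos 1: 'b' -> MATCH
  pos 2: 'c' -> no (excluded)
  pos 3: 'a' -> MATCH
  pos 4: 'a' -> MATCH
  pos 5: 'b' -> MATCH
  pos 6: 'b' -> MATCH
  pos 7: 'a' -> MATCH
Total matches: 7

7


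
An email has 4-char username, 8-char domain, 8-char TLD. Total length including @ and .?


An email address has format: username@domain.tld
Username length: 4
'@' character: 1
Domain length: 8
'.' character: 1
TLD length: 8
Total = 4 + 1 + 8 + 1 + 8 = 22

22


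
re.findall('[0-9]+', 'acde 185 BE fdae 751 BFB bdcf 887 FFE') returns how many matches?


Pattern '[0-9]+' finds one or more digits.
Text: 'acde 185 BE fdae 751 BFB bdcf 887 FFE'
Scanning for matches:
  Match 1: '185'
  Match 2: '751'
  Match 3: '887'
Total matches: 3

3


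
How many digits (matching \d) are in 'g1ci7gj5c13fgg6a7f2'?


\d matches any digit 0-9.
Scanning 'g1ci7gj5c13fgg6a7f2':
  pos 1: '1' -> DIGIT
  pos 4: '7' -> DIGIT
  pos 7: '5' -> DIGIT
  pos 9: '1' -> DIGIT
  pos 10: '3' -> DIGIT
  pos 14: '6' -> DIGIT
  pos 16: '7' -> DIGIT
  pos 18: '2' -> DIGIT
Digits found: ['1', '7', '5', '1', '3', '6', '7', '2']
Total: 8

8


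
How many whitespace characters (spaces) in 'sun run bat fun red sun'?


\s matches whitespace characters (spaces, tabs, etc.).
Text: 'sun run bat fun red sun'
This text has 6 words separated by spaces.
Number of spaces = number of words - 1 = 6 - 1 = 5

5


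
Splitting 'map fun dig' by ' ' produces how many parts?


Splitting by ' ' breaks the string at each occurrence of the separator.
Text: 'map fun dig'
Parts after split:
  Part 1: 'map'
  Part 2: 'fun'
  Part 3: 'dig'
Total parts: 3

3


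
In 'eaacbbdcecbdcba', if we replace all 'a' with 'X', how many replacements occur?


re.sub('a', 'X', text) replaces every occurrence of 'a' with 'X'.
Text: 'eaacbbdcecbdcba'
Scanning for 'a':
  pos 1: 'a' -> replacement #1
  pos 2: 'a' -> replacement #2
  pos 14: 'a' -> replacement #3
Total replacements: 3

3


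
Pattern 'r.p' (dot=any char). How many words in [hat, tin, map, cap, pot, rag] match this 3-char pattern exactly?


Pattern 'r.p' means: starts with 'r', any single char, ends with 'p'.
Checking each word (must be exactly 3 chars):
  'hat' (len=3): no
  'tin' (len=3): no
  'map' (len=3): no
  'cap' (len=3): no
  'pot' (len=3): no
  'rag' (len=3): no
Matching words: []
Total: 0

0


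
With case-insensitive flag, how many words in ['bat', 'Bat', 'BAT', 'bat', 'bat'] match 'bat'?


Case-insensitive matching: compare each word's lowercase form to 'bat'.
  'bat' -> lower='bat' -> MATCH
  'Bat' -> lower='bat' -> MATCH
  'BAT' -> lower='bat' -> MATCH
  'bat' -> lower='bat' -> MATCH
  'bat' -> lower='bat' -> MATCH
Matches: ['bat', 'Bat', 'BAT', 'bat', 'bat']
Count: 5

5


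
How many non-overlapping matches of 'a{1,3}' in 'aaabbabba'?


Pattern 'a{1,3}' matches between 1 and 3 consecutive a's (greedy).
String: 'aaabbabba'
Finding runs of a's and applying greedy matching:
  Run at pos 0: 'aaa' (length 3)
  Run at pos 5: 'a' (length 1)
  Run at pos 8: 'a' (length 1)
Matches: ['aaa', 'a', 'a']
Count: 3

3


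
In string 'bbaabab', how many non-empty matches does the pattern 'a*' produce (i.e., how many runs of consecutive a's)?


Pattern 'a*' matches zero or more a's. We want non-empty runs of consecutive a's.
String: 'bbaabab'
Walking through the string to find runs of a's:
  Run 1: positions 2-3 -> 'aa'
  Run 2: positions 5-5 -> 'a'
Non-empty runs found: ['aa', 'a']
Count: 2

2


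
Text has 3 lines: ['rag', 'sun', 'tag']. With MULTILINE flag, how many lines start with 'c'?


With MULTILINE flag, ^ matches the start of each line.
Lines: ['rag', 'sun', 'tag']
Checking which lines start with 'c':
  Line 1: 'rag' -> no
  Line 2: 'sun' -> no
  Line 3: 'tag' -> no
Matching lines: []
Count: 0

0


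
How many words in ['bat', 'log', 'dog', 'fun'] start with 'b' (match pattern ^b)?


Pattern ^b anchors to start of word. Check which words begin with 'b':
  'bat' -> MATCH (starts with 'b')
  'log' -> no
  'dog' -> no
  'fun' -> no
Matching words: ['bat']
Count: 1

1


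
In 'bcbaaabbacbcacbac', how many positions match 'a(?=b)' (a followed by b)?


Lookahead 'a(?=b)' matches 'a' only when followed by 'b'.
String: 'bcbaaabbacbcacbac'
Checking each position where char is 'a':
  pos 3: 'a' -> no (next='a')
  pos 4: 'a' -> no (next='a')
  pos 5: 'a' -> MATCH (next='b')
  pos 8: 'a' -> no (next='c')
  pos 12: 'a' -> no (next='c')
  pos 15: 'a' -> no (next='c')
Matching positions: [5]
Count: 1

1


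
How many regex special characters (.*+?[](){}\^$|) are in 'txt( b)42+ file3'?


Regex special characters are: . * + ? [ ] ( ) { } \ ^ $ |
Scanning 'txt( b)42+ file3':
  pos 3: '(' -> SPECIAL
  pos 6: ')' -> SPECIAL
  pos 9: '+' -> SPECIAL
Special chars found: ['(', ')', '+']
Total: 3

3


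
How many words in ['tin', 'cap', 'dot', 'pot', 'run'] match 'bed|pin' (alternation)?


Alternation 'bed|pin' matches either 'bed' or 'pin'.
Checking each word:
  'tin' -> no
  'cap' -> no
  'dot' -> no
  'pot' -> no
  'run' -> no
Matches: []
Count: 0

0


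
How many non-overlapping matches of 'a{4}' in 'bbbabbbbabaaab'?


Pattern 'a{4}' matches exactly 4 consecutive a's (greedy, non-overlapping).
String: 'bbbabbbbabaaab'
Scanning for runs of a's:
  Run at pos 3: 'a' (length 1) -> 0 match(es)
  Run at pos 8: 'a' (length 1) -> 0 match(es)
  Run at pos 10: 'aaa' (length 3) -> 0 match(es)
Matches found: []
Total: 0

0


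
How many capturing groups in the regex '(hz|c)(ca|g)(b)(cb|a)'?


To count capturing groups, count each '(' that starts a group.
Pattern: '(hz|c)(ca|g)(b)(cb|a)'
Walking through the pattern:
  Position 0: '(' -> group #1
  Position 6: '(' -> group #2
  Position 12: '(' -> group #3
  Position 15: '(' -> group #4
Total capturing groups: 4

4


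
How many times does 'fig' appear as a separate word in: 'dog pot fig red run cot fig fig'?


Scanning each word for exact match 'fig':
  Word 1: 'dog' -> no
  Word 2: 'pot' -> no
  Word 3: 'fig' -> MATCH
  Word 4: 'red' -> no
  Word 5: 'run' -> no
  Word 6: 'cot' -> no
  Word 7: 'fig' -> MATCH
  Word 8: 'fig' -> MATCH
Total matches: 3

3


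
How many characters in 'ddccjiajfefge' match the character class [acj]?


Character class [acj] matches any of: {a, c, j}
Scanning string 'ddccjiajfefge' character by character:
  pos 0: 'd' -> no
  pos 1: 'd' -> no
  pos 2: 'c' -> MATCH
  pos 3: 'c' -> MATCH
  pos 4: 'j' -> MATCH
  pos 5: 'i' -> no
  pos 6: 'a' -> MATCH
  pos 7: 'j' -> MATCH
  pos 8: 'f' -> no
  pos 9: 'e' -> no
  pos 10: 'f' -> no
  pos 11: 'g' -> no
  pos 12: 'e' -> no
Total matches: 5

5


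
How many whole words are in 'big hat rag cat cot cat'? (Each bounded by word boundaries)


Word boundaries (\b) mark the start/end of each word.
Text: 'big hat rag cat cot cat'
Splitting by whitespace:
  Word 1: 'big'
  Word 2: 'hat'
  Word 3: 'rag'
  Word 4: 'cat'
  Word 5: 'cot'
  Word 6: 'cat'
Total whole words: 6

6


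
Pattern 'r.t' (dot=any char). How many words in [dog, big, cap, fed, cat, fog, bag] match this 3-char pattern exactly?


Pattern 'r.t' means: starts with 'r', any single char, ends with 't'.
Checking each word (must be exactly 3 chars):
  'dog' (len=3): no
  'big' (len=3): no
  'cap' (len=3): no
  'fed' (len=3): no
  'cat' (len=3): no
  'fog' (len=3): no
  'bag' (len=3): no
Matching words: []
Total: 0

0


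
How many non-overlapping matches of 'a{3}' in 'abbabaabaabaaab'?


Pattern 'a{3}' matches exactly 3 consecutive a's (greedy, non-overlapping).
String: 'abbabaabaabaaab'
Scanning for runs of a's:
  Run at pos 0: 'a' (length 1) -> 0 match(es)
  Run at pos 3: 'a' (length 1) -> 0 match(es)
  Run at pos 5: 'aa' (length 2) -> 0 match(es)
  Run at pos 8: 'aa' (length 2) -> 0 match(es)
  Run at pos 11: 'aaa' (length 3) -> 1 match(es)
Matches found: ['aaa']
Total: 1

1


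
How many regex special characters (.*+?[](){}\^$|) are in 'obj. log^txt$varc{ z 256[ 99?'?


Regex special characters are: . * + ? [ ] ( ) { } \ ^ $ |
Scanning 'obj. log^txt$varc{ z 256[ 99?':
  pos 3: '.' -> SPECIAL
  pos 8: '^' -> SPECIAL
  pos 12: '$' -> SPECIAL
  pos 17: '{' -> SPECIAL
  pos 24: '[' -> SPECIAL
  pos 28: '?' -> SPECIAL
Special chars found: ['.', '^', '$', '{', '[', '?']
Total: 6

6


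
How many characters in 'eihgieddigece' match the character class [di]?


Character class [di] matches any of: {d, i}
Scanning string 'eihgieddigece' character by character:
  pos 0: 'e' -> no
  pos 1: 'i' -> MATCH
  pos 2: 'h' -> no
  pos 3: 'g' -> no
  pos 4: 'i' -> MATCH
  pos 5: 'e' -> no
  pos 6: 'd' -> MATCH
  pos 7: 'd' -> MATCH
  pos 8: 'i' -> MATCH
  pos 9: 'g' -> no
  pos 10: 'e' -> no
  pos 11: 'c' -> no
  pos 12: 'e' -> no
Total matches: 5

5


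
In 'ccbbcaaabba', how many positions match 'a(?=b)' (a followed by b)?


Lookahead 'a(?=b)' matches 'a' only when followed by 'b'.
String: 'ccbbcaaabba'
Checking each position where char is 'a':
  pos 5: 'a' -> no (next='a')
  pos 6: 'a' -> no (next='a')
  pos 7: 'a' -> MATCH (next='b')
Matching positions: [7]
Count: 1

1


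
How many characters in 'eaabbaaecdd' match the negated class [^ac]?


Negated class [^ac] matches any char NOT in {a, c}
Scanning 'eaabbaaecdd':
  pos 0: 'e' -> MATCH
  pos 1: 'a' -> no (excluded)
  pos 2: 'a' -> no (excluded)
  pos 3: 'b' -> MATCH
  pos 4: 'b' -> MATCH
  pos 5: 'a' -> no (excluded)
  pos 6: 'a' -> no (excluded)
  pos 7: 'e' -> MATCH
  pos 8: 'c' -> no (excluded)
  pos 9: 'd' -> MATCH
  pos 10: 'd' -> MATCH
Total matches: 6

6


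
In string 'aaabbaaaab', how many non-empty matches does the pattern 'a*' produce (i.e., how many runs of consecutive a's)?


Pattern 'a*' matches zero or more a's. We want non-empty runs of consecutive a's.
String: 'aaabbaaaab'
Walking through the string to find runs of a's:
  Run 1: positions 0-2 -> 'aaa'
  Run 2: positions 5-8 -> 'aaaa'
Non-empty runs found: ['aaa', 'aaaa']
Count: 2

2


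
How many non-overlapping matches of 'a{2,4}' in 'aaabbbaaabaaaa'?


Pattern 'a{2,4}' matches between 2 and 4 consecutive a's (greedy).
String: 'aaabbbaaabaaaa'
Finding runs of a's and applying greedy matching:
  Run at pos 0: 'aaa' (length 3)
  Run at pos 6: 'aaa' (length 3)
  Run at pos 10: 'aaaa' (length 4)
Matches: ['aaa', 'aaa', 'aaaa']
Count: 3

3


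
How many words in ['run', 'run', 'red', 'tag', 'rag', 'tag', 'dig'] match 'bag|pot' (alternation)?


Alternation 'bag|pot' matches either 'bag' or 'pot'.
Checking each word:
  'run' -> no
  'run' -> no
  'red' -> no
  'tag' -> no
  'rag' -> no
  'tag' -> no
  'dig' -> no
Matches: []
Count: 0

0


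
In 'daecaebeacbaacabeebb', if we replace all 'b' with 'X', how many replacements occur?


re.sub('b', 'X', text) replaces every occurrence of 'b' with 'X'.
Text: 'daecaebeacbaacabeebb'
Scanning for 'b':
  pos 6: 'b' -> replacement #1
  pos 10: 'b' -> replacement #2
  pos 15: 'b' -> replacement #3
  pos 18: 'b' -> replacement #4
  pos 19: 'b' -> replacement #5
Total replacements: 5

5


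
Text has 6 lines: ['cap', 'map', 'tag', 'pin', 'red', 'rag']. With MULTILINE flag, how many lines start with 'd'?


With MULTILINE flag, ^ matches the start of each line.
Lines: ['cap', 'map', 'tag', 'pin', 'red', 'rag']
Checking which lines start with 'd':
  Line 1: 'cap' -> no
  Line 2: 'map' -> no
  Line 3: 'tag' -> no
  Line 4: 'pin' -> no
  Line 5: 'red' -> no
  Line 6: 'rag' -> no
Matching lines: []
Count: 0

0


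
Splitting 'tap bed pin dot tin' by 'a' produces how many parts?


Splitting by 'a' breaks the string at each occurrence of the separator.
Text: 'tap bed pin dot tin'
Parts after split:
  Part 1: 't'
  Part 2: 'p bed pin dot tin'
Total parts: 2

2


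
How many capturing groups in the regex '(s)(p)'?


To count capturing groups, count each '(' that starts a group.
Pattern: '(s)(p)'
Walking through the pattern:
  Position 0: '(' -> group #1
  Position 3: '(' -> group #2
Total capturing groups: 2

2


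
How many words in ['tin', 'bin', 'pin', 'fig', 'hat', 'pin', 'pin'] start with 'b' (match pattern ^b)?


Pattern ^b anchors to start of word. Check which words begin with 'b':
  'tin' -> no
  'bin' -> MATCH (starts with 'b')
  'pin' -> no
  'fig' -> no
  'hat' -> no
  'pin' -> no
  'pin' -> no
Matching words: ['bin']
Count: 1

1


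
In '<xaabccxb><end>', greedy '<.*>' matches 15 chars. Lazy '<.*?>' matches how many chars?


Greedy '<.*>' tries to match as MUCH as possible.
Lazy '<.*?>' tries to match as LITTLE as possible.

String: '<xaabccxb><end>'
Greedy '<.*>' starts at first '<' and extends to the LAST '>': '<xaabccxb><end>' (15 chars)
Lazy '<.*?>' starts at first '<' and stops at the FIRST '>': '<xaabccxb>' (10 chars)

10


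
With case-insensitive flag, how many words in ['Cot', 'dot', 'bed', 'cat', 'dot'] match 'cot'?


Case-insensitive matching: compare each word's lowercase form to 'cot'.
  'Cot' -> lower='cot' -> MATCH
  'dot' -> lower='dot' -> no
  'bed' -> lower='bed' -> no
  'cat' -> lower='cat' -> no
  'dot' -> lower='dot' -> no
Matches: ['Cot']
Count: 1

1


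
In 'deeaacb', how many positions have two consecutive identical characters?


Looking for consecutive identical characters in 'deeaacb':
  pos 0-1: 'd' vs 'e' -> different
  pos 1-2: 'e' vs 'e' -> MATCH ('ee')
  pos 2-3: 'e' vs 'a' -> different
  pos 3-4: 'a' vs 'a' -> MATCH ('aa')
  pos 4-5: 'a' vs 'c' -> different
  pos 5-6: 'c' vs 'b' -> different
Consecutive identical pairs: ['ee', 'aa']
Count: 2

2


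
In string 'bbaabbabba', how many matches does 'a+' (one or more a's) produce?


Pattern 'a+' matches one or more consecutive a's.
String: 'bbaabbabba'
Scanning for runs of a:
  Match 1: 'aa' (length 2)
  Match 2: 'a' (length 1)
  Match 3: 'a' (length 1)
Total matches: 3

3


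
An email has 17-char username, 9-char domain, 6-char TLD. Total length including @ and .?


An email address has format: username@domain.tld
Username length: 17
'@' character: 1
Domain length: 9
'.' character: 1
TLD length: 6
Total = 17 + 1 + 9 + 1 + 6 = 34

34


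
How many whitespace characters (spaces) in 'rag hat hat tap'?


\s matches whitespace characters (spaces, tabs, etc.).
Text: 'rag hat hat tap'
This text has 4 words separated by spaces.
Number of spaces = number of words - 1 = 4 - 1 = 3

3


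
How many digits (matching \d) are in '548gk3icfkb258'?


\d matches any digit 0-9.
Scanning '548gk3icfkb258':
  pos 0: '5' -> DIGIT
  pos 1: '4' -> DIGIT
  pos 2: '8' -> DIGIT
  pos 5: '3' -> DIGIT
  pos 11: '2' -> DIGIT
  pos 12: '5' -> DIGIT
  pos 13: '8' -> DIGIT
Digits found: ['5', '4', '8', '3', '2', '5', '8']
Total: 7

7


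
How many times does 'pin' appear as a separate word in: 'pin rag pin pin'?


Scanning each word for exact match 'pin':
  Word 1: 'pin' -> MATCH
  Word 2: 'rag' -> no
  Word 3: 'pin' -> MATCH
  Word 4: 'pin' -> MATCH
Total matches: 3

3


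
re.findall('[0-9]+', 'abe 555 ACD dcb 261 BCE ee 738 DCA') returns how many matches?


Pattern '[0-9]+' finds one or more digits.
Text: 'abe 555 ACD dcb 261 BCE ee 738 DCA'
Scanning for matches:
  Match 1: '555'
  Match 2: '261'
  Match 3: '738'
Total matches: 3

3


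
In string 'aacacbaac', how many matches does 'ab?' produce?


Pattern 'ab?' matches 'a' optionally followed by 'b'.
String: 'aacacbaac'
Scanning left to right for 'a' then checking next char:
  Match 1: 'a' (a not followed by b)
  Match 2: 'a' (a not followed by b)
  Match 3: 'a' (a not followed by b)
  Match 4: 'a' (a not followed by b)
  Match 5: 'a' (a not followed by b)
Total matches: 5

5


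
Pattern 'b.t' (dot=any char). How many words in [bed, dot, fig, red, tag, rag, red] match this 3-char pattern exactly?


Pattern 'b.t' means: starts with 'b', any single char, ends with 't'.
Checking each word (must be exactly 3 chars):
  'bed' (len=3): no
  'dot' (len=3): no
  'fig' (len=3): no
  'red' (len=3): no
  'tag' (len=3): no
  'rag' (len=3): no
  'red' (len=3): no
Matching words: []
Total: 0

0


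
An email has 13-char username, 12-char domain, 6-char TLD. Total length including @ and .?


An email address has format: username@domain.tld
Username length: 13
'@' character: 1
Domain length: 12
'.' character: 1
TLD length: 6
Total = 13 + 1 + 12 + 1 + 6 = 33

33


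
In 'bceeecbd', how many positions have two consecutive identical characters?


Looking for consecutive identical characters in 'bceeecbd':
  pos 0-1: 'b' vs 'c' -> different
  pos 1-2: 'c' vs 'e' -> different
  pos 2-3: 'e' vs 'e' -> MATCH ('ee')
  pos 3-4: 'e' vs 'e' -> MATCH ('ee')
  pos 4-5: 'e' vs 'c' -> different
  pos 5-6: 'c' vs 'b' -> different
  pos 6-7: 'b' vs 'd' -> different
Consecutive identical pairs: ['ee', 'ee']
Count: 2

2


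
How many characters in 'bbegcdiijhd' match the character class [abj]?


Character class [abj] matches any of: {a, b, j}
Scanning string 'bbegcdiijhd' character by character:
  pos 0: 'b' -> MATCH
  pos 1: 'b' -> MATCH
  pos 2: 'e' -> no
  pos 3: 'g' -> no
  pos 4: 'c' -> no
  pos 5: 'd' -> no
  pos 6: 'i' -> no
  pos 7: 'i' -> no
  pos 8: 'j' -> MATCH
  pos 9: 'h' -> no
  pos 10: 'd' -> no
Total matches: 3

3


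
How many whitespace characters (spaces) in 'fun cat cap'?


\s matches whitespace characters (spaces, tabs, etc.).
Text: 'fun cat cap'
This text has 3 words separated by spaces.
Number of spaces = number of words - 1 = 3 - 1 = 2

2


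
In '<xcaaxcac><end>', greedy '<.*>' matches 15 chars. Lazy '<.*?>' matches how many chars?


Greedy '<.*>' tries to match as MUCH as possible.
Lazy '<.*?>' tries to match as LITTLE as possible.

String: '<xcaaxcac><end>'
Greedy '<.*>' starts at first '<' and extends to the LAST '>': '<xcaaxcac><end>' (15 chars)
Lazy '<.*?>' starts at first '<' and stops at the FIRST '>': '<xcaaxcac>' (10 chars)

10


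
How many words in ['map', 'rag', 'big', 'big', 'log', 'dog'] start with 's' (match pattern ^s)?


Pattern ^s anchors to start of word. Check which words begin with 's':
  'map' -> no
  'rag' -> no
  'big' -> no
  'big' -> no
  'log' -> no
  'dog' -> no
Matching words: []
Count: 0

0


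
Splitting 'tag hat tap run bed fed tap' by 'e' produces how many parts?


Splitting by 'e' breaks the string at each occurrence of the separator.
Text: 'tag hat tap run bed fed tap'
Parts after split:
  Part 1: 'tag hat tap run b'
  Part 2: 'd f'
  Part 3: 'd tap'
Total parts: 3

3


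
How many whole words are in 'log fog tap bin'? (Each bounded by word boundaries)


Word boundaries (\b) mark the start/end of each word.
Text: 'log fog tap bin'
Splitting by whitespace:
  Word 1: 'log'
  Word 2: 'fog'
  Word 3: 'tap'
  Word 4: 'bin'
Total whole words: 4

4


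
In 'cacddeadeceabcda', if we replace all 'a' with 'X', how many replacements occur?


re.sub('a', 'X', text) replaces every occurrence of 'a' with 'X'.
Text: 'cacddeadeceabcda'
Scanning for 'a':
  pos 1: 'a' -> replacement #1
  pos 6: 'a' -> replacement #2
  pos 11: 'a' -> replacement #3
  pos 15: 'a' -> replacement #4
Total replacements: 4

4


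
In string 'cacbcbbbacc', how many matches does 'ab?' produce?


Pattern 'ab?' matches 'a' optionally followed by 'b'.
String: 'cacbcbbbacc'
Scanning left to right for 'a' then checking next char:
  Match 1: 'a' (a not followed by b)
  Match 2: 'a' (a not followed by b)
Total matches: 2

2


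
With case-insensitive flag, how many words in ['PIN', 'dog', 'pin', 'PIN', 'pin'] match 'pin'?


Case-insensitive matching: compare each word's lowercase form to 'pin'.
  'PIN' -> lower='pin' -> MATCH
  'dog' -> lower='dog' -> no
  'pin' -> lower='pin' -> MATCH
  'PIN' -> lower='pin' -> MATCH
  'pin' -> lower='pin' -> MATCH
Matches: ['PIN', 'pin', 'PIN', 'pin']
Count: 4

4


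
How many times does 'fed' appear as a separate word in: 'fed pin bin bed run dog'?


Scanning each word for exact match 'fed':
  Word 1: 'fed' -> MATCH
  Word 2: 'pin' -> no
  Word 3: 'bin' -> no
  Word 4: 'bed' -> no
  Word 5: 'run' -> no
  Word 6: 'dog' -> no
Total matches: 1

1


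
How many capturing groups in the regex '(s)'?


To count capturing groups, count each '(' that starts a group.
Pattern: '(s)'
Walking through the pattern:
  Position 0: '(' -> group #1
Total capturing groups: 1

1


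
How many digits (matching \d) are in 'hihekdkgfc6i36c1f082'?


\d matches any digit 0-9.
Scanning 'hihekdkgfc6i36c1f082':
  pos 10: '6' -> DIGIT
  pos 12: '3' -> DIGIT
  pos 13: '6' -> DIGIT
  pos 15: '1' -> DIGIT
  pos 17: '0' -> DIGIT
  pos 18: '8' -> DIGIT
  pos 19: '2' -> DIGIT
Digits found: ['6', '3', '6', '1', '0', '8', '2']
Total: 7

7


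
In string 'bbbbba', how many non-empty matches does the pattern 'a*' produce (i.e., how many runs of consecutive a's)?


Pattern 'a*' matches zero or more a's. We want non-empty runs of consecutive a's.
String: 'bbbbba'
Walking through the string to find runs of a's:
  Run 1: positions 5-5 -> 'a'
Non-empty runs found: ['a']
Count: 1

1


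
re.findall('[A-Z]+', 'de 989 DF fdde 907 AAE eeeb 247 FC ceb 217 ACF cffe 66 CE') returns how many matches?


Pattern '[A-Z]+' finds one or more uppercase letters.
Text: 'de 989 DF fdde 907 AAE eeeb 247 FC ceb 217 ACF cffe 66 CE'
Scanning for matches:
  Match 1: 'DF'
  Match 2: 'AAE'
  Match 3: 'FC'
  Match 4: 'ACF'
  Match 5: 'CE'
Total matches: 5

5


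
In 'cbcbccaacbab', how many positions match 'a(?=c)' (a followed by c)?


Lookahead 'a(?=c)' matches 'a' only when followed by 'c'.
String: 'cbcbccaacbab'
Checking each position where char is 'a':
  pos 6: 'a' -> no (next='a')
  pos 7: 'a' -> MATCH (next='c')
  pos 10: 'a' -> no (next='b')
Matching positions: [7]
Count: 1

1


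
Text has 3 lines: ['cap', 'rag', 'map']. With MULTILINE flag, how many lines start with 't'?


With MULTILINE flag, ^ matches the start of each line.
Lines: ['cap', 'rag', 'map']
Checking which lines start with 't':
  Line 1: 'cap' -> no
  Line 2: 'rag' -> no
  Line 3: 'map' -> no
Matching lines: []
Count: 0

0


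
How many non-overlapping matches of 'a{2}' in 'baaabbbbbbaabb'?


Pattern 'a{2}' matches exactly 2 consecutive a's (greedy, non-overlapping).
String: 'baaabbbbbbaabb'
Scanning for runs of a's:
  Run at pos 1: 'aaa' (length 3) -> 1 match(es)
  Run at pos 10: 'aa' (length 2) -> 1 match(es)
Matches found: ['aa', 'aa']
Total: 2

2


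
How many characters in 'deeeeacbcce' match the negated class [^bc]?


Negated class [^bc] matches any char NOT in {b, c}
Scanning 'deeeeacbcce':
  pos 0: 'd' -> MATCH
  pos 1: 'e' -> MATCH
  pos 2: 'e' -> MATCH
  pos 3: 'e' -> MATCH
  pos 4: 'e' -> MATCH
  pos 5: 'a' -> MATCH
  pos 6: 'c' -> no (excluded)
  pos 7: 'b' -> no (excluded)
  pos 8: 'c' -> no (excluded)
  pos 9: 'c' -> no (excluded)
  pos 10: 'e' -> MATCH
Total matches: 7

7


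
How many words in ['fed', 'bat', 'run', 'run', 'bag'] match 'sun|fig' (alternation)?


Alternation 'sun|fig' matches either 'sun' or 'fig'.
Checking each word:
  'fed' -> no
  'bat' -> no
  'run' -> no
  'run' -> no
  'bag' -> no
Matches: []
Count: 0

0


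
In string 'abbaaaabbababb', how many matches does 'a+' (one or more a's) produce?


Pattern 'a+' matches one or more consecutive a's.
String: 'abbaaaabbababb'
Scanning for runs of a:
  Match 1: 'a' (length 1)
  Match 2: 'aaaa' (length 4)
  Match 3: 'a' (length 1)
  Match 4: 'a' (length 1)
Total matches: 4

4


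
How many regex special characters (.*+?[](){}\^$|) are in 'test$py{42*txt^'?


Regex special characters are: . * + ? [ ] ( ) { } \ ^ $ |
Scanning 'test$py{42*txt^':
  pos 4: '$' -> SPECIAL
  pos 7: '{' -> SPECIAL
  pos 10: '*' -> SPECIAL
  pos 14: '^' -> SPECIAL
Special chars found: ['$', '{', '*', '^']
Total: 4

4


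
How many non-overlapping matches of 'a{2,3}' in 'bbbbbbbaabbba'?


Pattern 'a{2,3}' matches between 2 and 3 consecutive a's (greedy).
String: 'bbbbbbbaabbba'
Finding runs of a's and applying greedy matching:
  Run at pos 7: 'aa' (length 2)
  Run at pos 12: 'a' (length 1)
Matches: ['aa']
Count: 1

1


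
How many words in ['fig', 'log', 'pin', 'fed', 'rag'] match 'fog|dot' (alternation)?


Alternation 'fog|dot' matches either 'fog' or 'dot'.
Checking each word:
  'fig' -> no
  'log' -> no
  'pin' -> no
  'fed' -> no
  'rag' -> no
Matches: []
Count: 0

0


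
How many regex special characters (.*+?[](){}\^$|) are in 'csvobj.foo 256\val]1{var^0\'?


Regex special characters are: . * + ? [ ] ( ) { } \ ^ $ |
Scanning 'csvobj.foo 256\val]1{var^0\':
  pos 6: '.' -> SPECIAL
  pos 14: '\' -> SPECIAL
  pos 18: ']' -> SPECIAL
  pos 20: '{' -> SPECIAL
  pos 24: '^' -> SPECIAL
  pos 26: '\' -> SPECIAL
Special chars found: ['.', '\\', ']', '{', '^', '\\']
Total: 6

6


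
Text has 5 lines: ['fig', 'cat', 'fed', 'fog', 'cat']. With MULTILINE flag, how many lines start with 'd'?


With MULTILINE flag, ^ matches the start of each line.
Lines: ['fig', 'cat', 'fed', 'fog', 'cat']
Checking which lines start with 'd':
  Line 1: 'fig' -> no
  Line 2: 'cat' -> no
  Line 3: 'fed' -> no
  Line 4: 'fog' -> no
  Line 5: 'cat' -> no
Matching lines: []
Count: 0

0


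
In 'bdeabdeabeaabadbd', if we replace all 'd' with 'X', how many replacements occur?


re.sub('d', 'X', text) replaces every occurrence of 'd' with 'X'.
Text: 'bdeabdeabeaabadbd'
Scanning for 'd':
  pos 1: 'd' -> replacement #1
  pos 5: 'd' -> replacement #2
  pos 14: 'd' -> replacement #3
  pos 16: 'd' -> replacement #4
Total replacements: 4

4


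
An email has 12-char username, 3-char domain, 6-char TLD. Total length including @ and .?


An email address has format: username@domain.tld
Username length: 12
'@' character: 1
Domain length: 3
'.' character: 1
TLD length: 6
Total = 12 + 1 + 3 + 1 + 6 = 23

23


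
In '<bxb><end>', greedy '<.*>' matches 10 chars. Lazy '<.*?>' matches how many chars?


Greedy '<.*>' tries to match as MUCH as possible.
Lazy '<.*?>' tries to match as LITTLE as possible.

String: '<bxb><end>'
Greedy '<.*>' starts at first '<' and extends to the LAST '>': '<bxb><end>' (10 chars)
Lazy '<.*?>' starts at first '<' and stops at the FIRST '>': '<bxb>' (5 chars)

5


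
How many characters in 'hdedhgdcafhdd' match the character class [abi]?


Character class [abi] matches any of: {a, b, i}
Scanning string 'hdedhgdcafhdd' character by character:
  pos 0: 'h' -> no
  pos 1: 'd' -> no
  pos 2: 'e' -> no
  pos 3: 'd' -> no
  pos 4: 'h' -> no
  pos 5: 'g' -> no
  pos 6: 'd' -> no
  pos 7: 'c' -> no
  pos 8: 'a' -> MATCH
  pos 9: 'f' -> no
  pos 10: 'h' -> no
  pos 11: 'd' -> no
  pos 12: 'd' -> no
Total matches: 1

1


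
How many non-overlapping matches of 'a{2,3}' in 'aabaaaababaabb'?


Pattern 'a{2,3}' matches between 2 and 3 consecutive a's (greedy).
String: 'aabaaaababaabb'
Finding runs of a's and applying greedy matching:
  Run at pos 0: 'aa' (length 2)
  Run at pos 3: 'aaaa' (length 4)
  Run at pos 8: 'a' (length 1)
  Run at pos 10: 'aa' (length 2)
Matches: ['aa', 'aaa', 'aa']
Count: 3

3
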